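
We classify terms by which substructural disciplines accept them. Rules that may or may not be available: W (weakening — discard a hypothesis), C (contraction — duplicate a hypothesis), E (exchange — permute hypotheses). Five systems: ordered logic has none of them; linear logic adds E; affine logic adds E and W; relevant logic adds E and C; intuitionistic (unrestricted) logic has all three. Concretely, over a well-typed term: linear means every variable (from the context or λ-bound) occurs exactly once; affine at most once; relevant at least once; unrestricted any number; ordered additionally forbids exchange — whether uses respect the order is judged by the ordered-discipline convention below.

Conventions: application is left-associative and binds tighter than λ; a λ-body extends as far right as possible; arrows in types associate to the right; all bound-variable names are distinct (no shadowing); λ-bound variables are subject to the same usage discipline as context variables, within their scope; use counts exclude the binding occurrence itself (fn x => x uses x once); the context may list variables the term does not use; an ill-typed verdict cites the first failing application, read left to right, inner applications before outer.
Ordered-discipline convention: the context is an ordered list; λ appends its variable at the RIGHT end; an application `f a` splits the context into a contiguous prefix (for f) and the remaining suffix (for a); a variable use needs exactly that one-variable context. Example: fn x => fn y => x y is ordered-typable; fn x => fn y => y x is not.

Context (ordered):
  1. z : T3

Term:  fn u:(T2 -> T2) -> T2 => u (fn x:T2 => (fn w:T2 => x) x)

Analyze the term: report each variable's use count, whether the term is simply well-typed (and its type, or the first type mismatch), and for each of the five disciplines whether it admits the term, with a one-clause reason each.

use counts: z: 0×, u [bound]: 1×, x [bound]: 2×, w [bound]: 0×
use order (left to right): u, x, x
typing: the term checks, with type ((T2 -> T2) -> T2) -> T2
ordered: ✗ — uses contraction: x ×2; unused: z, w — weakening required
linear: ✗ — uses contraction: x ×2; unused: z, w — weakening required
affine: ✗ — uses contraction: x ×2
relevant: ✗ — unused: z, w — weakening required
unrestricted: ✓ — simply typable at ((T2 -> T2) -> T2) -> T2; W, C, E all held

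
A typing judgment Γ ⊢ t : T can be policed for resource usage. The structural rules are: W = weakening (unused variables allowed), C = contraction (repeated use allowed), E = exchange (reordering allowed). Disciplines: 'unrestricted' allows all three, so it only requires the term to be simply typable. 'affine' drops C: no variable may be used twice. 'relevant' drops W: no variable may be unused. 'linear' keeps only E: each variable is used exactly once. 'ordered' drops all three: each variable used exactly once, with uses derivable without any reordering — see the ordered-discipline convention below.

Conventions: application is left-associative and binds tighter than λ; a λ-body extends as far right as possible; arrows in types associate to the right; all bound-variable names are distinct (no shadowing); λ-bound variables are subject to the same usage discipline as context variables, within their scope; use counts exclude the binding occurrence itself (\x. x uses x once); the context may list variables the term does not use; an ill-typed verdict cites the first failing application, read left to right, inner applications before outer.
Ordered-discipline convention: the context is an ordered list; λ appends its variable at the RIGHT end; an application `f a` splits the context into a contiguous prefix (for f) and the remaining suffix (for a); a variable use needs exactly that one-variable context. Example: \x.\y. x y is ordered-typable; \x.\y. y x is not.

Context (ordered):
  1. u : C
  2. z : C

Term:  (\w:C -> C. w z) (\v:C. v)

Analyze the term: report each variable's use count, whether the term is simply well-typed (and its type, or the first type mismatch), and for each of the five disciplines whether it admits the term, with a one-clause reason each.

usage: u ×0; z ×1; w (bound) ×1; v (bound) ×1
use order (left to right): w, z, v
typing: well-typed at C
ordered ✗ (needs weakening: u unused)
linear ✗ (needs weakening: u unused)
affine ✓ (at most one use each (u, z, w, v))
relevant ✗ (needs weakening: u unused)
unrestricted ✓ (well-typed at C; no restrictions here)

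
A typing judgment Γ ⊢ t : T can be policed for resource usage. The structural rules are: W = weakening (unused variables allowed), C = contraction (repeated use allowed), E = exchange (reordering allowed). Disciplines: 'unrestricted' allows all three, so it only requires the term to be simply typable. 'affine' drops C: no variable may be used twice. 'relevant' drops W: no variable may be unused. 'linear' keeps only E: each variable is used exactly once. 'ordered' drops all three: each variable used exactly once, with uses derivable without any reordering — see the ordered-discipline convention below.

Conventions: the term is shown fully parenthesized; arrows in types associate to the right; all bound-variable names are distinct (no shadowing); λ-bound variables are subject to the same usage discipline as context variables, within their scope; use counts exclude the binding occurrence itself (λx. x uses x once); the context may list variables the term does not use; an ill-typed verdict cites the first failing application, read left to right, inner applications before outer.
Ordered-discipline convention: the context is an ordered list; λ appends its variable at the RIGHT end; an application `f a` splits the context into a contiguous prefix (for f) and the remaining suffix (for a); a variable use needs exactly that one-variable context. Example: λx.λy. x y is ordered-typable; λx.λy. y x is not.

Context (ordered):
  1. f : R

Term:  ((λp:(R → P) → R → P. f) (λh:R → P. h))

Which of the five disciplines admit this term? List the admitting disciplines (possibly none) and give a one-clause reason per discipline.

admitted in: affine, unrestricted
use counts: f: 1, p [bound]: 0, h [bound]: 1
use order (left to right): f, h
typing: well-typed at R
ordered ✗ (needs weakening: p unused)
linear ✗ (needs weakening: p unused)
affine ✓ (at most one use each (f, p, h))
relevant ✗ (needs weakening: p unused)
unrestricted ✓ (typability at R is all that's needed)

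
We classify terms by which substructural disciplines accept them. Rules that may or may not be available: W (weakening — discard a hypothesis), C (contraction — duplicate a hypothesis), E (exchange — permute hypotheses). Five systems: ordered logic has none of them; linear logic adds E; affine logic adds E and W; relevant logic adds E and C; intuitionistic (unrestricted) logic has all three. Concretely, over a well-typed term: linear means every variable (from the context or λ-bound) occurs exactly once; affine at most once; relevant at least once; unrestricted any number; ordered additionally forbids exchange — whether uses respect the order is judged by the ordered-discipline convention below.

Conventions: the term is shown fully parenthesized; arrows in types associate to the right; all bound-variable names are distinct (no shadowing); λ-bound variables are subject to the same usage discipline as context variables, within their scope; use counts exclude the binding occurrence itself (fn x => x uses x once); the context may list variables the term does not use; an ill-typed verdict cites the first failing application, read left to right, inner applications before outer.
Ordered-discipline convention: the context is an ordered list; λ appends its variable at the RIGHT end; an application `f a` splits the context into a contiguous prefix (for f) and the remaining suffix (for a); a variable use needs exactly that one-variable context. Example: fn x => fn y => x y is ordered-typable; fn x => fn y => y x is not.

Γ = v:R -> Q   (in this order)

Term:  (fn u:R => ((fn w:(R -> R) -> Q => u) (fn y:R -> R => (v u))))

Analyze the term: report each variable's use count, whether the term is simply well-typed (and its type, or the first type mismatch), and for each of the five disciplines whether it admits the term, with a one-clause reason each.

variable uses: v: 1×; u (bound): 2×; w (bound): 0×; y (bound): 0×
use order (left to right): u, v, u
typing: ✓ — R -> R
ordered ✗ (repeated use of u ×2; unused: w, y — weakening required)
linear ✗ (repeated use of u ×2; unused: w, y — weakening required)
affine ✗ (repeated use of u ×2)
relevant ✗ (unused: w, y — weakening required)
unrestricted ✓ (type-checks (R -> R) and nothing is barred)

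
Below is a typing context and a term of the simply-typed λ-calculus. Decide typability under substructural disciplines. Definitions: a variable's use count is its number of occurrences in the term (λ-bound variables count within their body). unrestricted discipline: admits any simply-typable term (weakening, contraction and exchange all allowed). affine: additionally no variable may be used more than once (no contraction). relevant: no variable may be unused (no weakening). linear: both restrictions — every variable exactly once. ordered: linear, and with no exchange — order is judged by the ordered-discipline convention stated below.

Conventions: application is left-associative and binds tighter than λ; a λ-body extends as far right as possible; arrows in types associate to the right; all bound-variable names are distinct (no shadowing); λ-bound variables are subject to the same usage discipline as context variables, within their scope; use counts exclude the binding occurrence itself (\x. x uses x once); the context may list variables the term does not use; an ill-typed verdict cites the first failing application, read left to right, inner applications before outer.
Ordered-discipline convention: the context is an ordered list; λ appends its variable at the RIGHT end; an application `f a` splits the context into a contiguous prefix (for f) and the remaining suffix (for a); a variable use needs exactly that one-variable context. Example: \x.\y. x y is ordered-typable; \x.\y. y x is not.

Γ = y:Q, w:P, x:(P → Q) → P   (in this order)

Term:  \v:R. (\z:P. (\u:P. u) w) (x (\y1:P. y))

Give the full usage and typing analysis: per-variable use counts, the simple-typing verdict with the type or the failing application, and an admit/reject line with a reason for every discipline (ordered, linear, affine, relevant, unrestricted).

counts: y ×1; w ×1; x ×1; v (bound) ×0; z (bound) ×0; u (bound) ×1; y1 (bound) ×0
use order (left to right): u, w, x, y
typing: ✓ — R → P
ordered: ✗ — v, z, y1 never used (weakening)
linear: ✗ — v, z, y1 never used (weakening)
affine: ✓ — no duplicate uses among y, w, x, v, z, u, y1
relevant: ✗ — v, z, y1 never used (weakening)
unrestricted: ✓ — simply typable at R → P; W, C, E all held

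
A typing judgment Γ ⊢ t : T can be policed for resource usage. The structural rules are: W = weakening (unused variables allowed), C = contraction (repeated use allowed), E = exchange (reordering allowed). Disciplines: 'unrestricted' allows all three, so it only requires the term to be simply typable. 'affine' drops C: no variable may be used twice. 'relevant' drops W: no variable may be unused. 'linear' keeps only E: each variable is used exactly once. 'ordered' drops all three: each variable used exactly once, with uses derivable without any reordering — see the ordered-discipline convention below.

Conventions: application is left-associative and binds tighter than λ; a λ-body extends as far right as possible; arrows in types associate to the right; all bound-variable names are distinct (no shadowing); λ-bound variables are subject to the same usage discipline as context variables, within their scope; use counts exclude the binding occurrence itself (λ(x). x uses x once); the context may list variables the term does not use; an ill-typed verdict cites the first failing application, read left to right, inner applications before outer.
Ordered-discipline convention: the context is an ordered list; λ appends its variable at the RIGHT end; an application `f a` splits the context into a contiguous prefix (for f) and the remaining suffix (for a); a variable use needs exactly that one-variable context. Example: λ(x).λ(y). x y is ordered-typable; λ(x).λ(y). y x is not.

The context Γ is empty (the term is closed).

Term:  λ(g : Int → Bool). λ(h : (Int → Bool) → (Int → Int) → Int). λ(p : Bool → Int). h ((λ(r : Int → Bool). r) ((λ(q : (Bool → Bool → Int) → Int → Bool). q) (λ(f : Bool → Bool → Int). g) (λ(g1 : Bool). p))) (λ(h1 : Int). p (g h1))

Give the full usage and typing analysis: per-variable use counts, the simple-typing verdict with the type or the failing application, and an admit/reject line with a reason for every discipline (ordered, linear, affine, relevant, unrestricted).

variable uses: g (bound) ×2, h (bound) ×1, p (bound) ×2, r (bound) ×1, q (bound) ×1, f (bound) ×0, g1 (bound) ×0, h1 (bound) ×1
uses in reading order: h, r, q, g, p, p, g, h1
typing: well-typed — term : (Int → Bool) → ((Int → Bool) → (Int → Int) → Int) → (Bool → Int) → Int
ordered: ✗ — g ×2, p ×2 used more than once (contraction); unused: f, g1 — weakening required
linear: ✗ — g ×2, p ×2 used more than once (contraction); unused: f, g1 — weakening required
affine: ✗ — g ×2, p ×2 used more than once (contraction)
relevant: ✗ — unused: f, g1 — weakening required
unrestricted: ✓ — typability at (Int → Bool) → ((Int → Bool) → (Int → Int) → Int) → (Bool → Int) → Int is all that's needed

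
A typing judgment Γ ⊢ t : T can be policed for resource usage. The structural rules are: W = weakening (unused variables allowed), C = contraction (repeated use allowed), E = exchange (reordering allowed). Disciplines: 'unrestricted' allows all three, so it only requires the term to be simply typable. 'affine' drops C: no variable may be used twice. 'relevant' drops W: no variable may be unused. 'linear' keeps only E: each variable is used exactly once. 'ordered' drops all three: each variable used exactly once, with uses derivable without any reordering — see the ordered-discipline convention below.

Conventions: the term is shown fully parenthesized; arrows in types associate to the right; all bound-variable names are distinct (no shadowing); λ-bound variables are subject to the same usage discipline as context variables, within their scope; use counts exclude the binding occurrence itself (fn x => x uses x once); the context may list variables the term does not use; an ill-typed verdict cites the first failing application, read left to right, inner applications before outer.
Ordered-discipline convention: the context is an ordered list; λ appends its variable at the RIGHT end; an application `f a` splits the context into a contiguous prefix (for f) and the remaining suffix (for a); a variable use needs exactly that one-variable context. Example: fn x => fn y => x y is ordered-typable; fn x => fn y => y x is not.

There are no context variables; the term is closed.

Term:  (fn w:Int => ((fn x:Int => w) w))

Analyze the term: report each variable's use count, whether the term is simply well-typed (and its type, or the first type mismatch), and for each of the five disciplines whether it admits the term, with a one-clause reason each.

usage: w [bound]: 2, x [bound]: 0
left-to-right use order: w, w
typing: well-typed at Int → Int
ordered: ✗ — repeated use of w ×2; x never used (weakening)
linear: ✗ — repeated use of w ×2; x never used (weakening)
affine: ✗ — repeated use of w ×2
relevant: ✗ — x never used (weakening)
unrestricted: ✓ — well-typed at Int → Int; no restrictions here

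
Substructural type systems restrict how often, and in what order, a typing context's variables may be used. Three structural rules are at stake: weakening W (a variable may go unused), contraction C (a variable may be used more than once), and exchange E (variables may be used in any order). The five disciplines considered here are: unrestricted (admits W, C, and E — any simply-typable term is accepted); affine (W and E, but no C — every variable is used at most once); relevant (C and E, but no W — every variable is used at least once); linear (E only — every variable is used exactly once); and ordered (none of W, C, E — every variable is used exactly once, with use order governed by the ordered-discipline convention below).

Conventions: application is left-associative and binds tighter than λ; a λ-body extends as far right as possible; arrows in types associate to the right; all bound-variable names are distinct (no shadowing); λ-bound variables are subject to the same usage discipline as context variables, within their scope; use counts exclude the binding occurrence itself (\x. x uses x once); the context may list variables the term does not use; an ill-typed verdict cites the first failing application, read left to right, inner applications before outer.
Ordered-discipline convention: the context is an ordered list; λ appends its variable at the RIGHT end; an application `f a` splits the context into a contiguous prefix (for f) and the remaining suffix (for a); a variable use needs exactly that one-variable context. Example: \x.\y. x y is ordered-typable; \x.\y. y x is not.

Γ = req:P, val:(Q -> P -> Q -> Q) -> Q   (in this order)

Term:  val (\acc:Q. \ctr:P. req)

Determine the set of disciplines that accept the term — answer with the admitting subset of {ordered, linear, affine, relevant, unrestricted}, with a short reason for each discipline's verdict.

admitted by: none
use counts: req: 1, val: 1, acc (λ-bound): 0, ctr (λ-bound): 0
left-to-right use order: val, req
typing: ill-typed: a function awaiting Q -> P -> Q -> Q gets Q -> P -> P
ordered ✗ (fails simple typing)
linear ✗ (a type mismatch blocks all five)
affine ✗ (the type mismatch rejects it)
relevant ✗ (not simply typable)
unrestricted ✗ (fails simple typing)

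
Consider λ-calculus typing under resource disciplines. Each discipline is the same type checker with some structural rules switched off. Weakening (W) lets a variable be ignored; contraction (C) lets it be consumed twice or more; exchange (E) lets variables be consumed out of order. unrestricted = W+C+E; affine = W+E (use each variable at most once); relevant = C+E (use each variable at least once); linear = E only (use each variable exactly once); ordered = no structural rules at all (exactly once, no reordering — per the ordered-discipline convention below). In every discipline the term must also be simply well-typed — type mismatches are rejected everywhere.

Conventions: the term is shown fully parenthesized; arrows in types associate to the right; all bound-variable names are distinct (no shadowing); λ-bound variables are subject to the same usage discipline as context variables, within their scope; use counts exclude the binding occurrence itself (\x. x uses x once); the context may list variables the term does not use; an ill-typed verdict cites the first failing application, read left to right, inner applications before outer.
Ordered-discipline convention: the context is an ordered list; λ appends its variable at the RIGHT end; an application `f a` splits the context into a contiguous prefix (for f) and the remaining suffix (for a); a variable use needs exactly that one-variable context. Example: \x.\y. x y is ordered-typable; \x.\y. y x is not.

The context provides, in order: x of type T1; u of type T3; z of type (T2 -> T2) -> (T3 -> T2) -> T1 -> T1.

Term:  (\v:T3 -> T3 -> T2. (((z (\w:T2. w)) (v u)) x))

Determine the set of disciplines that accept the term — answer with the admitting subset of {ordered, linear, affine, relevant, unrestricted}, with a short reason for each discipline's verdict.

admitted by: linear, affine, relevant, unrestricted
variable uses: x: 1×, u: 1×, z: 1×, v [bound]: 1×, w [bound]: 1×
use order (left to right): z, w, v, u, x
typing: well-typed at (T3 -> T3 -> T2) -> T1
ordered: ✗ — no contiguous prefix/suffix split fits z, w, v, u, x
linear: ✓ — single use per variable (x, u, z, v, w)
affine: ✓ — x, u, z, v, w: no repeats, contraction unneeded
relevant: ✓ — at least one use each (x, u, z, v, w)
unrestricted: ✓ — typability at (T3 -> T3 -> T2) -> T1 is all that's needed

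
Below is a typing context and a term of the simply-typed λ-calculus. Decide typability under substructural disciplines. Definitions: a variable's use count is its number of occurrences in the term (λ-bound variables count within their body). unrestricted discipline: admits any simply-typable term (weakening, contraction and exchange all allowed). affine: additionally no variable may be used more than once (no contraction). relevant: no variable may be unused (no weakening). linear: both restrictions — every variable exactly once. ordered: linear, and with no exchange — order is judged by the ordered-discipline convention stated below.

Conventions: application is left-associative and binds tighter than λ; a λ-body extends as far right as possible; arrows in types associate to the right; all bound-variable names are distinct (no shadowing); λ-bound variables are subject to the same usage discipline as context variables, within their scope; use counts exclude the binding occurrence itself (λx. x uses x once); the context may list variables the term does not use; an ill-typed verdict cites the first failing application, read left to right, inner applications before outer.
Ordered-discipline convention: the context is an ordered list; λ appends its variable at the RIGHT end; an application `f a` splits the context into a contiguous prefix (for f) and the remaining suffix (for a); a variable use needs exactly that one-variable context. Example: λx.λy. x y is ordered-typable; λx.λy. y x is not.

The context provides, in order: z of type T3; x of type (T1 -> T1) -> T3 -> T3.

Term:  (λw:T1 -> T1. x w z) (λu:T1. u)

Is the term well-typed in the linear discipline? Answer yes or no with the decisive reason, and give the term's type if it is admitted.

yes — single use per variable (z, x, w, u); term : T3
counts: z: 1×; x: 1×; w [bound]: 1×; u [bound]: 1×
uses in reading order: x, w, z, u
typing: ✓ — T3
per-discipline verdicts: ordered ✗; linear ✓; affine ✓; relevant ✓; unrestricted ✓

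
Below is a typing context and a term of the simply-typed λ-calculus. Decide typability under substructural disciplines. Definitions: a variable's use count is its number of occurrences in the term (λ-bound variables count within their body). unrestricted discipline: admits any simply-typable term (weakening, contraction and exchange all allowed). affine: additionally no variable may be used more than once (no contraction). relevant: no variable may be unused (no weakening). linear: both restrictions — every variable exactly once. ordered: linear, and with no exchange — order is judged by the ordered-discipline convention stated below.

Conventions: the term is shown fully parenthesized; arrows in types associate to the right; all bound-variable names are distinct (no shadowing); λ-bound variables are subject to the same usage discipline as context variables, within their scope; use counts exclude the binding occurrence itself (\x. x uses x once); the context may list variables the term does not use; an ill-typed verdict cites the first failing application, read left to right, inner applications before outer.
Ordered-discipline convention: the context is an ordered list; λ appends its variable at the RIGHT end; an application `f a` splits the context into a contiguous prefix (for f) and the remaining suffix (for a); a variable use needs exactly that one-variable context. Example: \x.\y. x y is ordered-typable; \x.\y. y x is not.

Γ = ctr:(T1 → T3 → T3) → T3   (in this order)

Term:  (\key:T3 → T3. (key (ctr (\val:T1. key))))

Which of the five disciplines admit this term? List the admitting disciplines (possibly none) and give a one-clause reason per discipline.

admitted in: unrestricted
usage: ctr=1; key (λ-bound)=2; val (λ-bound)=0
use order (left to right): key, ctr, key
typing: well-typed — term : (T3 → T3) → T3
ordered ✗ (uses contraction: key ×2; needs weakening: val unused)
linear ✗ (uses contraction: key ×2; needs weakening: val unused)
affine ✗ (uses contraction: key ×2)
relevant ✗ (needs weakening: val unused)
unrestricted ✓ (well-typed at (T3 → T3) → T3; no restrictions here)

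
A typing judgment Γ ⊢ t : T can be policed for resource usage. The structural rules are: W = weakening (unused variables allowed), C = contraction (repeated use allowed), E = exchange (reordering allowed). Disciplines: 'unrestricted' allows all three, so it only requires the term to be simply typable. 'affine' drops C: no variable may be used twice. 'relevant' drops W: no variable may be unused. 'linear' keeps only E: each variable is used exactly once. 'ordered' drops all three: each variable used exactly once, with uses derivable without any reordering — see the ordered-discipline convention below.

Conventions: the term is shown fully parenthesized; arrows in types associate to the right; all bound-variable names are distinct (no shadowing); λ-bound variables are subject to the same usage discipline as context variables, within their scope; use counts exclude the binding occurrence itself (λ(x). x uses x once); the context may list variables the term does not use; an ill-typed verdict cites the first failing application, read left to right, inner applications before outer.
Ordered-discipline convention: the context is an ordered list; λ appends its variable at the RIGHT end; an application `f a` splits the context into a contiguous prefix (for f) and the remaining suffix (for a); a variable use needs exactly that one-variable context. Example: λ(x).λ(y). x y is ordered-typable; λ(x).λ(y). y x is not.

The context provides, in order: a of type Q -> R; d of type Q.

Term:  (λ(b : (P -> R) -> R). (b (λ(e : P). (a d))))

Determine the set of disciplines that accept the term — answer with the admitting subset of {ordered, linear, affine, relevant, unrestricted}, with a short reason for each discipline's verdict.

accepted by: affine, unrestricted
usage: a: 1; d: 1; b (bound): 1; e (bound): 0
left-to-right use order: b, a, d
typing: well-typed at ((P -> R) -> R) -> R
ordered: ✗, needs weakening: e unused
linear: ✗, needs weakening: e unused
affine: ✓, none of a, d, b, e used more than once
relevant: ✗, needs weakening: e unused
unrestricted: ✓, simply typable at ((P -> R) -> R) -> R; W, C, E all held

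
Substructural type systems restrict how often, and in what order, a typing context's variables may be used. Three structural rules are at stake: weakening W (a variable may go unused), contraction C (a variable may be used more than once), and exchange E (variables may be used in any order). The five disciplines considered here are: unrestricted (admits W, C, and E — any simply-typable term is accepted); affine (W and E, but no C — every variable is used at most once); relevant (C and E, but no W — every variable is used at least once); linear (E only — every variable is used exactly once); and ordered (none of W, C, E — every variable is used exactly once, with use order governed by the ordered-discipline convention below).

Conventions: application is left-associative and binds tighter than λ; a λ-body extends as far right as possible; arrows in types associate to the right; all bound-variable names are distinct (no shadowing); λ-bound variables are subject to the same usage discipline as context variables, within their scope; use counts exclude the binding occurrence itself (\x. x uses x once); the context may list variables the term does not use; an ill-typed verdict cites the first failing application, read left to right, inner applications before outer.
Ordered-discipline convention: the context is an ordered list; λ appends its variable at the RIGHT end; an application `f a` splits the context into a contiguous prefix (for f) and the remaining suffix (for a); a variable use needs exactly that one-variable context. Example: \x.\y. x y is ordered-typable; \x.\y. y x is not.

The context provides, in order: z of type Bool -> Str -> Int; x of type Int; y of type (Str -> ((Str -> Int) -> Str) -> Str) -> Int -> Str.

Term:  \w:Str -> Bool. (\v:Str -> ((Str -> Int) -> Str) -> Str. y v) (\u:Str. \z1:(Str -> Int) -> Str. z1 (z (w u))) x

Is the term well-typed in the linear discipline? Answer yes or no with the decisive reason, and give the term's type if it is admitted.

yes — each of z, x, y, w, v, u, z1 used exactly once; term : (Str -> Bool) -> Str
usage: z ×1, x ×1, y ×1, w (bound) ×1, v (bound) ×1, u (bound) ×1, z1 (bound) ×1
use order (left to right): y, v, z1, z, w, u, x
typing: well-typed — term : (Str -> Bool) -> Str
summary: ordered ✗; linear ✓; affine ✓; relevant ✓; unrestricted ✓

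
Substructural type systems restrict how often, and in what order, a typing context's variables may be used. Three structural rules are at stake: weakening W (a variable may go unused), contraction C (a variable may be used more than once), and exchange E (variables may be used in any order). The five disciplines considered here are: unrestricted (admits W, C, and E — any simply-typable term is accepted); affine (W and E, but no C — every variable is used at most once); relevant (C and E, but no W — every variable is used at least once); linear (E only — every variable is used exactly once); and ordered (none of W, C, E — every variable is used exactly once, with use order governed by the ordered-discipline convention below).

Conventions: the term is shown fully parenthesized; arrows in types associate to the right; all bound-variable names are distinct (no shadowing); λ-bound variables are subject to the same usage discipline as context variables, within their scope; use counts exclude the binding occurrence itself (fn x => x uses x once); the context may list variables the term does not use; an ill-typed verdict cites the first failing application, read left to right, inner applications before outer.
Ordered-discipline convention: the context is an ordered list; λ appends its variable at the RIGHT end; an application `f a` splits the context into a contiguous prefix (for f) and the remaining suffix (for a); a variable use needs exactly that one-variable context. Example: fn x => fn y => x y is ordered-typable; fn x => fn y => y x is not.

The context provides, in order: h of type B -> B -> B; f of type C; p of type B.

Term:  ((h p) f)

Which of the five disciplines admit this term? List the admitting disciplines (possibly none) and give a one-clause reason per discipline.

admitted by: none
counts: h: 1, f: 1, p: 1
use order (left to right): h, p, f
typing: ill-typed: a function awaiting B gets C
ordered: ✗ — not simply typable
linear: ✗ — fails simple typing
affine: ✗ — a type mismatch blocks all five
relevant: ✗ — the type mismatch rejects it
unrestricted: ✗ — not simply typable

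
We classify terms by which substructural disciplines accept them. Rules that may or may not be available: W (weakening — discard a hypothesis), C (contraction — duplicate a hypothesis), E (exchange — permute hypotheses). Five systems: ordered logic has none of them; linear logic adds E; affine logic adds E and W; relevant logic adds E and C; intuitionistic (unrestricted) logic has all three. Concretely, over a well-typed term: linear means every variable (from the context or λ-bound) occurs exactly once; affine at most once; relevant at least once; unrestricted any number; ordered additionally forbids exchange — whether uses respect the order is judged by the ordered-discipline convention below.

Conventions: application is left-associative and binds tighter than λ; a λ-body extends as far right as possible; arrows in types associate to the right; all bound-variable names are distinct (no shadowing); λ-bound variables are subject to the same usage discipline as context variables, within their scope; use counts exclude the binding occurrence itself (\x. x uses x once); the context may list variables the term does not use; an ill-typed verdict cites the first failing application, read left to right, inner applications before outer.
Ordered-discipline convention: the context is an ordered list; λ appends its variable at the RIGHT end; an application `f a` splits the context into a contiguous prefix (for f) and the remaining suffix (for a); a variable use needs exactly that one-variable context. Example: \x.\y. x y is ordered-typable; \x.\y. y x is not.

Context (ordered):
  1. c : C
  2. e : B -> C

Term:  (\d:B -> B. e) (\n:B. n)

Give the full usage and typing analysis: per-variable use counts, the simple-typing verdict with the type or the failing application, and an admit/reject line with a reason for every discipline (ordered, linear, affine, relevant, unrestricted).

counts: c ×0, e ×1, d [bound] ×0, n [bound] ×1
left-to-right use order: e, n
typing: well-typed at B -> C
ordered: ✗, c, d never used (weakening)
linear: ✗, c, d never used (weakening)
affine: ✓, none of c, e, d, n used more than once
relevant: ✗, c, d never used (weakening)
unrestricted: ✓, simply typable at B -> C; W, C, E all held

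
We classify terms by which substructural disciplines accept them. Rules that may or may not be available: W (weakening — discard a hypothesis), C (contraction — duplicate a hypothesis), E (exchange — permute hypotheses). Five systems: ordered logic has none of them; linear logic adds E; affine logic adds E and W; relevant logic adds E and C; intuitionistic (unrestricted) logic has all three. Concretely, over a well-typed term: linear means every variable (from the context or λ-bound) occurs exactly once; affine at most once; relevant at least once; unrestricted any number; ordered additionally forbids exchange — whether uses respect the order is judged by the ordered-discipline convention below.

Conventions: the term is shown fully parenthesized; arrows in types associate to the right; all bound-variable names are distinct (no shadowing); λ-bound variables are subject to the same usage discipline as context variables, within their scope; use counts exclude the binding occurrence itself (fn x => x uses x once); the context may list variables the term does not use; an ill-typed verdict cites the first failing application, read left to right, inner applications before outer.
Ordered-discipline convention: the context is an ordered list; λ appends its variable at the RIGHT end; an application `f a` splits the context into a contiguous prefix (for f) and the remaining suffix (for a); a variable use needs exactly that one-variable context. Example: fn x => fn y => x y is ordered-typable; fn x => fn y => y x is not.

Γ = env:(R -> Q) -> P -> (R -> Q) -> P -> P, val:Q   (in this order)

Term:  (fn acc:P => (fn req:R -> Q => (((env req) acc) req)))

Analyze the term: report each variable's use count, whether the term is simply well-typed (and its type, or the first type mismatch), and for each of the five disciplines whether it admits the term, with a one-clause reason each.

use counts: env ×1, val ×0, acc (bound) ×1, req (bound) ×2
use order (left to right): env, req, acc, req
typing: well-typed — term : P -> (R -> Q) -> P -> P
ordered ✗ (req ×2 used more than once (contraction); unused: val — weakening required)
linear ✗ (req ×2 used more than once (contraction); unused: val — weakening required)
affine ✗ (req ×2 used more than once (contraction))
relevant ✗ (unused: val — weakening required)
unrestricted ✓ (simply typable at P -> (R -> Q) -> P -> P; W, C, E all held)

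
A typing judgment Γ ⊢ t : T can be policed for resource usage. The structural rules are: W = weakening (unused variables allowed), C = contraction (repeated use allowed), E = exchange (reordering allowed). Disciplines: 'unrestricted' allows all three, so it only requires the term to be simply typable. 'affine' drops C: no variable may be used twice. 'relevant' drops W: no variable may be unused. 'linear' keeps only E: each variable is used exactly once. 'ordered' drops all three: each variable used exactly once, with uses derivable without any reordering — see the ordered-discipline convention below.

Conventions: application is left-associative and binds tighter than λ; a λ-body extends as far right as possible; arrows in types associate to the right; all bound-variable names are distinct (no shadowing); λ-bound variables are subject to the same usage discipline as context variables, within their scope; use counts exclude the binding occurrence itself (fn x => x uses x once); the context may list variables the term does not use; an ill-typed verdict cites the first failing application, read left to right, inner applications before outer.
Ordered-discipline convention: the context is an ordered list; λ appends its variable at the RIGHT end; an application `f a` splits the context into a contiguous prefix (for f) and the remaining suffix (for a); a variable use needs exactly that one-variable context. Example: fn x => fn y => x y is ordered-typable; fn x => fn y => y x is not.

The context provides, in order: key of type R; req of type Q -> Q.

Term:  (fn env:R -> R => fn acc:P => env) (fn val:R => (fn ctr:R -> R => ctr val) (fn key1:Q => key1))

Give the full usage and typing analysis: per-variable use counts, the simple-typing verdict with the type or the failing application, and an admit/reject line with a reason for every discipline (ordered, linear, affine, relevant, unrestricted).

use counts: key: 0; req: 0; env (λ-bound): 1; acc (λ-bound): 0; val (λ-bound): 1; ctr (λ-bound): 1; key1 (λ-bound): 1
use order (left to right): env, ctr, val, key1
typing: ill-typed: an application expects R -> R but receives Q -> Q
ordered ✗ (fails simple typing)
linear ✗ (a type mismatch blocks all five)
affine ✗ (the type mismatch rejects it)
relevant ✗ (not simply typable)
unrestricted ✗ (fails simple typing)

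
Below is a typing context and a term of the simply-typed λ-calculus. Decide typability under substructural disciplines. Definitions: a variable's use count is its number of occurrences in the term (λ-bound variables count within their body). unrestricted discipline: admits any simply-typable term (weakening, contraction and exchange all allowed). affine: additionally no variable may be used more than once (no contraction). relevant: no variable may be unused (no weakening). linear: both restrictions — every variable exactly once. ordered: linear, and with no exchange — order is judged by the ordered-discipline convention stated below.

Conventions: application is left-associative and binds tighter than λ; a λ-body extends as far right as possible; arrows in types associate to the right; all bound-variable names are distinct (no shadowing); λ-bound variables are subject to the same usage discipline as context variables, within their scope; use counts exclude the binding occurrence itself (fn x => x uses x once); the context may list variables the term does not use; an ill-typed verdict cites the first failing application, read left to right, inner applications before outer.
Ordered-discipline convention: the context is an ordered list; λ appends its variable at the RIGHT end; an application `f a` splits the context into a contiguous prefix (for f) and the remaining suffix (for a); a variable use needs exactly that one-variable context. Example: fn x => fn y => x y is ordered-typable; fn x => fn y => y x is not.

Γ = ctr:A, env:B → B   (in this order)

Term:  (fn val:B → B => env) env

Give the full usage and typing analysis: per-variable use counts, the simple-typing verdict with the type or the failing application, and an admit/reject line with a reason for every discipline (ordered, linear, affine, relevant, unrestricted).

use counts: ctr ×0; env ×2; val (λ-bound) ×0
left-to-right use order: env, env
typing: well-typed at B → B
ordered ✗ (repeated use of env ×2; unused: ctr, val — weakening required)
linear ✗ (repeated use of env ×2; unused: ctr, val — weakening required)
affine ✗ (repeated use of env ×2)
relevant ✗ (unused: ctr, val — weakening required)
unrestricted ✓ (typability at B → B is all that's needed)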